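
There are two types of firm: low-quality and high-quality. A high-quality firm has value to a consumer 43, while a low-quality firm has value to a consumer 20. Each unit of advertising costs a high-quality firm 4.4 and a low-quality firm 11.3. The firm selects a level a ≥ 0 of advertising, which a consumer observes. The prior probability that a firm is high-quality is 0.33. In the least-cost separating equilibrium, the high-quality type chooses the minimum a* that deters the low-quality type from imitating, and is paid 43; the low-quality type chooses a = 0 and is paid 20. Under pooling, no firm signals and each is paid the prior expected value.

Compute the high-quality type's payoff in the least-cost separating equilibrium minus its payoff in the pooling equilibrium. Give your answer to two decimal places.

Least-cost separating signal: a* solves 20 = 43 − 11.3·a*, so a* = (43 − 20)/11.3 ≈ 2.0354.
High-quality type's separating payoff: 43 − 4.4 × a* = 43 − 4.4 × (43 − 20)/11.3 = 43 − 101.2/11.3 ≈ 34.0442.
Pooling payoff: 0.33 × 43 + 0.67 × 20 = 27.59.
Difference: 34.0442 − 27.59 = 6.4542, i.e. 6.45 to two decimal places.
The high-quality type prefers to separate.

6.45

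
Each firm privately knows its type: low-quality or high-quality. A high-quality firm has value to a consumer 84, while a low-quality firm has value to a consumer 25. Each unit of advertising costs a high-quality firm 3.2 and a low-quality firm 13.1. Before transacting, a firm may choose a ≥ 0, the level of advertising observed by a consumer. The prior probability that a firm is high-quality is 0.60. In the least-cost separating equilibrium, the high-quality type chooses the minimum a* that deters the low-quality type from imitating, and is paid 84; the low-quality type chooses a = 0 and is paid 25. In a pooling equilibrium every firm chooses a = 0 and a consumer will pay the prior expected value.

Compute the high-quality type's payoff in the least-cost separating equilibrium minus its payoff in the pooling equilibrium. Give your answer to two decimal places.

9.19

Least-cost separating signal: a* solves 25 = 84 − 13.1·a*, so a* = (84 − 25)/13.1 ≈ 4.5038.
High-quality type's separating payoff: 84 − 3.2 × a* = 84 − 3.2 × (84 − 25)/13.1 = 84 − 188.8/13.1 ≈ 69.5878.
Pooling payoff: 0.60 × 84 + 0.40 × 25 = 60.4.
Difference: 69.5878 − 60.4 = 9.1878, i.e. 9.19 to two decimal places.
The high-quality type prefers to separate.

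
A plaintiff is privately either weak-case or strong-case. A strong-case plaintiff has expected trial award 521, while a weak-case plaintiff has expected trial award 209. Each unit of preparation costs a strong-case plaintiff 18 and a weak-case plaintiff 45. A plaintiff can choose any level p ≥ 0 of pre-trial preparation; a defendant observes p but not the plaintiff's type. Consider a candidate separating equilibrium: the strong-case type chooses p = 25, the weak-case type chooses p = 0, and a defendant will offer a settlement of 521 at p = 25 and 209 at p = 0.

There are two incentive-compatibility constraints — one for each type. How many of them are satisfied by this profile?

1

Strong-case type: signal → 521 − 18 × 25 = 71; deviate to 0 → 209. IC fails (71 < 209).
Weak-case type: stay at 0 → 209; mimic → 521 − 45 × 25 = -604. IC holds (209 ≥ -604).
1 of 2 constraints hold, so this profile is not an equilibrium.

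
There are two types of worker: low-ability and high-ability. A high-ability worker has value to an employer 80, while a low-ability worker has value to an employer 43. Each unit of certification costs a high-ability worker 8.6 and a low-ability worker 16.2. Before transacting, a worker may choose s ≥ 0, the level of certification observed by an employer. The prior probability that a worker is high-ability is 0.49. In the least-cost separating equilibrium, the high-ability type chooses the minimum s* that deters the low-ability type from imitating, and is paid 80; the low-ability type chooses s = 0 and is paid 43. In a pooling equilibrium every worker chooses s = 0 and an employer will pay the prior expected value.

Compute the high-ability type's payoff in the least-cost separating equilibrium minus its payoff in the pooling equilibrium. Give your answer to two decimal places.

Least-cost separating signal: s* solves 43 = 80 − 16.2·s*, so s* = (80 − 43)/16.2 ≈ 2.2840.
High-ability type's separating payoff: 80 − 8.6 × s* = 80 − 8.6 × (80 − 43)/16.2 = 80 − 318.2/16.2 ≈ 60.3580.
Pooling payoff: 0.49 × 80 + 0.51 × 43 = 61.13.
Difference: 60.3580 − 61.13 = -0.772, i.e. -0.77 to two decimal places.
The high-ability type would prefer the pooling outcome.

-0.77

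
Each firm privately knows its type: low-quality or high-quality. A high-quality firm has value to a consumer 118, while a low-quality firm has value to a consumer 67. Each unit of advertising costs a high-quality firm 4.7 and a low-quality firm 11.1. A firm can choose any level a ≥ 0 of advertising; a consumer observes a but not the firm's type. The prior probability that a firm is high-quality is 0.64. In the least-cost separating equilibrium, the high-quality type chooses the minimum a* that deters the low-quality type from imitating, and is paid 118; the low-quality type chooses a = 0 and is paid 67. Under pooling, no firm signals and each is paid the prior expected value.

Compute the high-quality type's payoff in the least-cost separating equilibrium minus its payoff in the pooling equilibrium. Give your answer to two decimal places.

Least-cost separating signal: a* solves 67 = 118 − 11.1·a*, so a* = (118 − 67)/11.1 ≈ 4.5946.
High-quality type's separating payoff: 118 − 4.7 × a* = 118 − 4.7 × (118 − 67)/11.1 = 118 − 239.7/11.1 ≈ 96.4054.
Pooling payoff: 0.64 × 118 + 0.36 × 67 = 99.64.
Difference: 96.4054 − 99.64 = -3.2346, i.e. -3.23 to two decimal places.
The high-quality type would prefer the pooling outcome.

-3.23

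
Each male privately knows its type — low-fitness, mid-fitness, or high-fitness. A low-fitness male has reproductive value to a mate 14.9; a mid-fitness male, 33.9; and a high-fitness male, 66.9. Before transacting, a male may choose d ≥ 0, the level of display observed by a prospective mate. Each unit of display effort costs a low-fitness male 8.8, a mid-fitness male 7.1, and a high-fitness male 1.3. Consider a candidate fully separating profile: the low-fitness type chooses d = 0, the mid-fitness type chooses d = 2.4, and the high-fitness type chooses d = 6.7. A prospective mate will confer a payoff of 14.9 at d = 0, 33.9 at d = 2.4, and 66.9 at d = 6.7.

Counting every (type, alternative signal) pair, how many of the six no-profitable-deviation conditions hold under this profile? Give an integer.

5

Low-fitness (own payoff 14.9): to d=2.4 gives 33.9 − 8.8×2.4 = 12.78 → no gain ✓; to d=6.7 gives 66.9 − 8.8×6.7 = 7.94 → no gain ✓.
High-fitness (own payoff 66.9 − 1.3×6.7 = 58.19): to d=0 gives 14.9 → no gain ✓; to d=2.4 gives 33.9 − 1.3×2.4 = 30.78 → no gain ✓.
Mid-fitness (own payoff 33.9 − 7.1×2.4 = 16.86): to d=0 gives 14.9 → no gain ✓; to d=6.7 gives 66.9 − 7.1×6.7 = 19.33 → profitable ✗.
5 of the 6 constraints hold; not an equilibrium.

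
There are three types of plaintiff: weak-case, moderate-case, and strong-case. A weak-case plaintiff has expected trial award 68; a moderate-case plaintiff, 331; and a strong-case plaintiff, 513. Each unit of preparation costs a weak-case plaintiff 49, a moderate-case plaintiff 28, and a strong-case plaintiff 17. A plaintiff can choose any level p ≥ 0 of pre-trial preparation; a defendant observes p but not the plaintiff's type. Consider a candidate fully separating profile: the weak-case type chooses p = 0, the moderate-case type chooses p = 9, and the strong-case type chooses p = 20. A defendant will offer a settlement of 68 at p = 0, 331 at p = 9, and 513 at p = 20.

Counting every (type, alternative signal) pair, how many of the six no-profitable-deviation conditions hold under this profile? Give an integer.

Weak-case (own payoff 68): to p=9 gives 331 − 49×9 = -110 → no gain ✓; to p=20 gives 513 − 49×20 = -467 → no gain ✓.
Strong-case (own payoff 513 − 17×20 = 173): to p=0 gives 68 → no gain ✓; to p=9 gives 331 − 17×9 = 178 → profitable ✗.
Moderate-case (own payoff 331 − 28×9 = 79): to p=0 gives 68 → no gain ✓; to p=20 gives 513 − 28×20 = -47 → no gain ✓.
5 of the 6 constraints hold; not an equilibrium.

5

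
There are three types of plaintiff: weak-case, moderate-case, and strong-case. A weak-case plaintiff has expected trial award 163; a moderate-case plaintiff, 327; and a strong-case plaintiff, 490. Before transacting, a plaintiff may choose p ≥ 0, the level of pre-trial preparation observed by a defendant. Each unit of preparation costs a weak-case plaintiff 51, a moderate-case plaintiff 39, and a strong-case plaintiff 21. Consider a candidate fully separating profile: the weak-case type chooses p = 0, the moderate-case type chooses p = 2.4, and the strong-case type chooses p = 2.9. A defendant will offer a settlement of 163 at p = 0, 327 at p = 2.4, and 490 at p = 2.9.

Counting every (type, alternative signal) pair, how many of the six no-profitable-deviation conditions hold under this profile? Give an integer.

3

Strong-case (own payoff 490 − 21×2.9 = 429.1): to p=0 gives 163 → no gain ✓; to p=2.4 gives 327 − 21×2.4 = 276.6 → no gain ✓.
Moderate-case (own payoff 327 − 39×2.4 = 233.4): to p=0 gives 163 → no gain ✓; to p=2.9 gives 490 − 39×2.9 = 376.9 → profitable ✗.
Weak-case (own payoff 163): to p=2.4 gives 327 − 51×2.4 = 204.6 → profitable ✗; to p=2.9 gives 490 − 51×2.9 = 342.1 → profitable ✗.
3 of the 6 constraints hold; not an equilibrium.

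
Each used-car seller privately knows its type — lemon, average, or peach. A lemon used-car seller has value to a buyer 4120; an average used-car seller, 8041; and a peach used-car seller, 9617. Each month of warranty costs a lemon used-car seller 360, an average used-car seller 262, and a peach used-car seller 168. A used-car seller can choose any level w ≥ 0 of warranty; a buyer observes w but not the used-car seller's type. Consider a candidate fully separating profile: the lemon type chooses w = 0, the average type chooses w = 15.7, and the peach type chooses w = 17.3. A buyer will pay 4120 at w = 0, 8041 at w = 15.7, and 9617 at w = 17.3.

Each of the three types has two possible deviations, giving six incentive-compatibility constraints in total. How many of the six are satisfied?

4

Average (own payoff 8041 − 262×15.7 = 3927.6): to w=0 gives 4120 → profitable ✗; to w=17.3 gives 9617 − 262×17.3 = 5084.4 → profitable ✗.
Peach (own payoff 9617 − 168×17.3 = 6710.6): to w=0 gives 4120 → no gain ✓; to w=15.7 gives 8041 − 168×15.7 = 5403.4 → no gain ✓.
Lemon (own payoff 4120): to w=15.7 gives 8041 − 360×15.7 = 2389 → no gain ✓; to w=17.3 gives 9617 − 360×17.3 = 3389 → no gain ✓.
4 of the 6 constraints hold; not an equilibrium.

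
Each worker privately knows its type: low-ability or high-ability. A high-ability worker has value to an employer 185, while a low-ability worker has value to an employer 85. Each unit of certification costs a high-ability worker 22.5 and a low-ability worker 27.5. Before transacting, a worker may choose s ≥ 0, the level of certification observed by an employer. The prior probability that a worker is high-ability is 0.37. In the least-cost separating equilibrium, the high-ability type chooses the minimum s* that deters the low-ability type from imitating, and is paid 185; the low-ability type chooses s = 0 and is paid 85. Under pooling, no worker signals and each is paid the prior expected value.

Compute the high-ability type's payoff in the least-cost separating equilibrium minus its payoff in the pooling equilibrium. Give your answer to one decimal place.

Least-cost separating signal: s* solves 85 = 185 − 27.5·s*, so s* = (185 − 85)/27.5 ≈ 3.6364.
High-ability type's separating payoff: 185 − 22.5 × s* = 185 − 22.5 × (185 − 85)/27.5 = 185 − 2250/27.5 ≈ 103.182.
Pooling payoff: 0.37 × 185 + 0.63 × 85 = 122.
Difference: 103.182 − 122 = -18.818, i.e. -18.8 to one decimal place.
The high-ability type would prefer the pooling outcome.

-18.8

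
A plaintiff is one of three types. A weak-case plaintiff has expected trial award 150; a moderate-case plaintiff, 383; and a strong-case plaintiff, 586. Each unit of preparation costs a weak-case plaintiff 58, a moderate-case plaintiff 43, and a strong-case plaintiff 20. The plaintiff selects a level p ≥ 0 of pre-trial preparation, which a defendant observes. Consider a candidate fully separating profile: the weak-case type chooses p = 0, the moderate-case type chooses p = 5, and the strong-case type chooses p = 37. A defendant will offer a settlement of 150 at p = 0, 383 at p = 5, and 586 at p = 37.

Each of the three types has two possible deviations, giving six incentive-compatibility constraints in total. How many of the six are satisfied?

4

Weak-case (own payoff 150): to p=5 gives 383 − 58×5 = 93 → no gain ✓; to p=37 gives 586 − 58×37 = -1560 → no gain ✓.
Strong-case (own payoff 586 − 20×37 = -154): to p=0 gives 150 → profitable ✗; to p=5 gives 383 − 20×5 = 283 → profitable ✗.
Moderate-case (own payoff 383 − 43×5 = 168): to p=0 gives 150 → no gain ✓; to p=37 gives 586 − 43×37 = -1005 → no gain ✓.
4 of the 6 constraints hold; not an equilibrium.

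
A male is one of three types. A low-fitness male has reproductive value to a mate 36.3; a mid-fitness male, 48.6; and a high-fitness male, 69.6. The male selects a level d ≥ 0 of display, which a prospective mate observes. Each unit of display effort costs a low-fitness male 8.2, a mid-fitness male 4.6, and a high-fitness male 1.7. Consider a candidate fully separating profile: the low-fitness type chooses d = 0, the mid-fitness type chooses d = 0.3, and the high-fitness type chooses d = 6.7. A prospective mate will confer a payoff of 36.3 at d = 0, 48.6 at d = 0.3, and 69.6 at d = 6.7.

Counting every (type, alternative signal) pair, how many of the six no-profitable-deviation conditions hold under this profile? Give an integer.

Low-fitness (own payoff 36.3): to d=0.3 gives 48.6 − 8.2×0.3 = 46.14 → profitable ✗; to d=6.7 gives 69.6 − 8.2×6.7 = 14.66 → no gain ✓.
High-fitness (own payoff 69.6 − 1.7×6.7 = 58.21): to d=0 gives 36.3 → no gain ✓; to d=0.3 gives 48.6 − 1.7×0.3 = 48.09 → no gain ✓.
Mid-fitness (own payoff 48.6 − 4.6×0.3 = 47.22): to d=0 gives 36.3 → no gain ✓; to d=6.7 gives 69.6 − 4.6×6.7 = 38.78 → no gain ✓.
5 of the 6 constraints hold; not an equilibrium.

5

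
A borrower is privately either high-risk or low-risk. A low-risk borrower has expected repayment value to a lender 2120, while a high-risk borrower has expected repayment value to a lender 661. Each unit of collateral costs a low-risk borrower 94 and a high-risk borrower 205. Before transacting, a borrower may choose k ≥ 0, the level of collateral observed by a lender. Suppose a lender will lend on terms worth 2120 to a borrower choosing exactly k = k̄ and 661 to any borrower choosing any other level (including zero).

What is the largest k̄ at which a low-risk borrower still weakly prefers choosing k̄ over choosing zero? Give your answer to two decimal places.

15.52

Choosing k̄ yields the low-risk type 2120 − 94·k̄; choosing zero yields 661.
The low-risk type is indifferent at 2120 − 94·k̄ = 661, i.e. k̄ = (2120 − 661) / 94 ≈ 15.52.
For any k̄ above 15.52 the low-risk type would rather pool at zero, so separation collapses.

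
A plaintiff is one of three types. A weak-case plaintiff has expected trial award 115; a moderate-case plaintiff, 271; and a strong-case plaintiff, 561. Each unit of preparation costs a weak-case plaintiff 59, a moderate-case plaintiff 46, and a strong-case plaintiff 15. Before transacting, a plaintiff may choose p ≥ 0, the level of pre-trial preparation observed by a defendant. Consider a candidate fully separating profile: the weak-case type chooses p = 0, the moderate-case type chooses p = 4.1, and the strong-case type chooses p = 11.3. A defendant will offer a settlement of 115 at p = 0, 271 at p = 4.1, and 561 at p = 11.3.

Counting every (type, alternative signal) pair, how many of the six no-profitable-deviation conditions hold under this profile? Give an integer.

5

Weak-case (own payoff 115): to p=4.1 gives 271 − 59×4.1 = 29.1 → no gain ✓; to p=11.3 gives 561 − 59×11.3 = -105.7 → no gain ✓.
Strong-case (own payoff 561 − 15×11.3 = 391.5): to p=0 gives 115 → no gain ✓; to p=4.1 gives 271 − 15×4.1 = 209.5 → no gain ✓.
Moderate-case (own payoff 271 − 46×4.1 = 82.4): to p=0 gives 115 → profitable ✗; to p=11.3 gives 561 − 46×11.3 = 41.2 → no gain ✓.
5 of the 6 constraints hold; not an equilibrium.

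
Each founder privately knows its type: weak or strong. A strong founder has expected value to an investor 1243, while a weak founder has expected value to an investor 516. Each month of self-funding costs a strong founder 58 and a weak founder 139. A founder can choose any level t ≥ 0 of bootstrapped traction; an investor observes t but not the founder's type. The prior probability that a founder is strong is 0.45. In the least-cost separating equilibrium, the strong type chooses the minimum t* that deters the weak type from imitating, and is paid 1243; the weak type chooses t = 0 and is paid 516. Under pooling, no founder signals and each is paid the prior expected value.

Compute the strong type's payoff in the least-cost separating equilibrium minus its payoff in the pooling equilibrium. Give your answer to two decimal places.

Least-cost separating signal: t* solves 516 = 1243 − 139·t*, so t* = (1243 − 516)/139 ≈ 5.2302.
Strong type's separating payoff: 1243 − 58 × t* = 1243 − 58 × (1243 − 516)/139 = 1243 − 42166/139 ≈ 939.6475.
Pooling payoff: 0.45 × 1243 + 0.55 × 516 = 843.15.
Difference: 939.6475 − 843.15 = 96.4975, i.e. 96.50 to two decimal places.
The strong type prefers to separate.

96.50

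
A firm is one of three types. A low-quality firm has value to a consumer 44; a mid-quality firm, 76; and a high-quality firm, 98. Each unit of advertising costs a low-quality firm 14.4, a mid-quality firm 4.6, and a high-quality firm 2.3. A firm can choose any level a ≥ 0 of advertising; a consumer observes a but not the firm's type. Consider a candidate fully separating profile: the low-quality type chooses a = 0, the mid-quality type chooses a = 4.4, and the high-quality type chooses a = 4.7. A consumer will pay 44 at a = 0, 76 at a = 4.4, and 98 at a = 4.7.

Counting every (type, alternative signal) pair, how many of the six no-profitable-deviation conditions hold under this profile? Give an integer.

5

Mid-quality (own payoff 76 − 4.6×4.4 = 55.76): to a=0 gives 44 → no gain ✓; to a=4.7 gives 98 − 4.6×4.7 = 76.38 → profitable ✗.
Low-quality (own payoff 44): to a=4.4 gives 76 − 14.4×4.4 = 12.64 → no gain ✓; to a=4.7 gives 98 − 14.4×4.7 = 30.32 → no gain ✓.
High-quality (own payoff 98 − 2.3×4.7 = 87.19): to a=0 gives 44 → no gain ✓; to a=4.4 gives 76 − 2.3×4.4 = 65.88 → no gain ✓.
5 of the 6 constraints hold; not an equilibrium.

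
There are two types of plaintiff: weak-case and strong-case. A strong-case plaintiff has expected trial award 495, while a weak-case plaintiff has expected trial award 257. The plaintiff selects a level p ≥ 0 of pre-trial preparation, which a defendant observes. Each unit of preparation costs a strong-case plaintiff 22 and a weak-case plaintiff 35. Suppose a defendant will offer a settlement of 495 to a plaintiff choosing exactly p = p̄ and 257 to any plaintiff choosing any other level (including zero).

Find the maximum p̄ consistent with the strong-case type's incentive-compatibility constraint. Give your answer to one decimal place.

Choosing p̄ yields the strong-case type 495 − 22·p̄; choosing zero yields 257.
The strong-case type is indifferent at 495 − 22·p̄ = 257, i.e. p̄ = (495 − 257) / 22 ≈ 10.8.
For any p̄ above 10.8 the strong-case type would rather pool at zero, so separation collapses.

10.8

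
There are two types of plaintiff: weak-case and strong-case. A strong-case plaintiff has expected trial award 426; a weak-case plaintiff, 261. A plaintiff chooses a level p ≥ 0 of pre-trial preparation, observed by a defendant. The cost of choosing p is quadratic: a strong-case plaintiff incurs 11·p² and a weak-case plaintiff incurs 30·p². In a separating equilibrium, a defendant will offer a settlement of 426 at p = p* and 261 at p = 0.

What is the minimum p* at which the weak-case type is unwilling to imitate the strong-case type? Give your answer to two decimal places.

2.35

The weak-case type at p = 0 receives 261; imitating at p* yields 426 − 30·p*².
Indifference: 261 = 426 − 30·p*², so p*² = (426 − 261) / 30 = 5.5.
p* = √5.5 ≈ 2.35.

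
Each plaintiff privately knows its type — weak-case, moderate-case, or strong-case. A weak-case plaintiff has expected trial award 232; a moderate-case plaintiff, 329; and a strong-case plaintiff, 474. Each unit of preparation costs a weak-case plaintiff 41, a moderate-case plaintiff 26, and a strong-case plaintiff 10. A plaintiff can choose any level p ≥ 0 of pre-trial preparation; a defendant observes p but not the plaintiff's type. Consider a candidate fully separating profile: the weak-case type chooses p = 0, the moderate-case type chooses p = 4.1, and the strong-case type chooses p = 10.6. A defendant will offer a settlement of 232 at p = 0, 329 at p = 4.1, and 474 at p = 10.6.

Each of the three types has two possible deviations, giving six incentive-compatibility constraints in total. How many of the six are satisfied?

Strong-case (own payoff 474 − 10×10.6 = 368): to p=0 gives 232 → no gain ✓; to p=4.1 gives 329 − 10×4.1 = 288 → no gain ✓.
Moderate-case (own payoff 329 − 26×4.1 = 222.4): to p=0 gives 232 → profitable ✗; to p=10.6 gives 474 − 26×10.6 = 198.4 → no gain ✓.
Weak-case (own payoff 232): to p=4.1 gives 329 − 41×4.1 = 160.9 → no gain ✓; to p=10.6 gives 474 − 41×10.6 = 39.4 → no gain ✓.
5 of the 6 constraints hold; not an equilibrium.

5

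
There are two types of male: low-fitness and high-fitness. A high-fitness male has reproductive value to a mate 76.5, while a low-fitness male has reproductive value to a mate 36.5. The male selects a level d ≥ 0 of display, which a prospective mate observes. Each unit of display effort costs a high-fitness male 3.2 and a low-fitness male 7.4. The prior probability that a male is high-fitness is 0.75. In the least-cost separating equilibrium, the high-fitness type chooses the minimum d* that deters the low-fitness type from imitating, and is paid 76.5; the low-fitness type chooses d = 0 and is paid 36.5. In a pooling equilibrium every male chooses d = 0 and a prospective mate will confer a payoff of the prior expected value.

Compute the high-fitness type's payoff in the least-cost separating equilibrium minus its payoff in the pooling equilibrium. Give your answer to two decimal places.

Least-cost separating signal: d* solves 36.5 = 76.5 − 7.4·d*, so d* = (76.5 − 36.5)/7.4 ≈ 5.4054.
High-fitness type's separating payoff: 76.5 − 3.2 × d* = 76.5 − 3.2 × (76.5 − 36.5)/7.4 = 76.5 − 128/7.4 ≈ 59.2027.
Pooling payoff: 0.75 × 76.5 + 0.25 × 36.5 = 66.5.
Difference: 59.2027 − 66.5 = -7.2973, i.e. -7.30 to two decimal places.
The high-fitness type would prefer the pooling outcome.

-7.30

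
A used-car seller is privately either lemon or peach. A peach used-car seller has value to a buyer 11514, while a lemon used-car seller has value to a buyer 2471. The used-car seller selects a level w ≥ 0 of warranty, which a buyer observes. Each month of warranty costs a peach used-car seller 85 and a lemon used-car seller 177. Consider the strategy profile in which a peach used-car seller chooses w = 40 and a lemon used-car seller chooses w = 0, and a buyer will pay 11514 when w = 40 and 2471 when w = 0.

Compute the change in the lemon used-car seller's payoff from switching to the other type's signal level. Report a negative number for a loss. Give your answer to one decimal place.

1963.0

Playing w = 0 the lemon used-car seller receives 2471.
Deviating to w = 40 brings payment 11514 at cost 177 × 40 = 7080, netting 4434.
Gain from deviating: 4434 − 2471 = 1963.0.
The gain is positive, so the lemon type's incentive-compatibility constraint is violated — this profile is not a separating equilibrium.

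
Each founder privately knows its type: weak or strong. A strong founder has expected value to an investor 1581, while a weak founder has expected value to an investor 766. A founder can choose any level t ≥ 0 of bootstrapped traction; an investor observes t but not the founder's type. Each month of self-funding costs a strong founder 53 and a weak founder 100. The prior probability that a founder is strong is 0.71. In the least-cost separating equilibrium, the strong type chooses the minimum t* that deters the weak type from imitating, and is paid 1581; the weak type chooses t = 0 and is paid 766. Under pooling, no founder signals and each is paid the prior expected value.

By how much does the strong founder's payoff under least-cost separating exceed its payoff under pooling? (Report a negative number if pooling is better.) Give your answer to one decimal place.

Least-cost separating signal: t* solves 766 = 1581 − 100·t*, so t* = (1581 − 766)/100 = 8.15.
Strong type's separating payoff: 1581 − 53 × t* = 1581 − 53 × (1581 − 766)/100 = 1581 − 43195/100 = 1149.05.
Pooling payoff: 0.71 × 1581 + 0.29 × 766 = 1344.65.
Difference: 1149.05 − 1344.65 = -195.6.
The strong type would prefer the pooling outcome.

-195.6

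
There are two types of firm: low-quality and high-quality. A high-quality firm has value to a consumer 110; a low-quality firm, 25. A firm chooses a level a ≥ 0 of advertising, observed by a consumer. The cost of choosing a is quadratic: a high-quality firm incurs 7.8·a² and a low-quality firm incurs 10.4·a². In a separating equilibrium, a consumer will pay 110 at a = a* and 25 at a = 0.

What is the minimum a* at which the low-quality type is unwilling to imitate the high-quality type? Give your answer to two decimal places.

The low-quality type at a = 0 receives 25; imitating at a* yields 110 − 10.4·a*².
Indifference: 25 = 110 − 10.4·a*², so a*² = (110 − 25) / 10.4 ≈ 8.1731.
a* = √8.1731 ≈ 2.86.

2.86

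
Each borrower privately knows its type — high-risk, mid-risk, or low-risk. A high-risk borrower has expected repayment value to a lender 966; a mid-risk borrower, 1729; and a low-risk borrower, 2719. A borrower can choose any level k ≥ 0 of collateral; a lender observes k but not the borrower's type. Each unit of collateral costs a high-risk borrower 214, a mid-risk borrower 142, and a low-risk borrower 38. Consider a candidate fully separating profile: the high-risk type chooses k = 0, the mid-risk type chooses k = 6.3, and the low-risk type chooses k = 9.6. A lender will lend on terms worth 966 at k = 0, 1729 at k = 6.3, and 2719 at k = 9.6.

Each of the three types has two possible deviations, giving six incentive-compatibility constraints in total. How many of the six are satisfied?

4

Low-risk (own payoff 2719 − 38×9.6 = 2354.2): to k=0 gives 966 → no gain ✓; to k=6.3 gives 1729 − 38×6.3 = 1489.6 → no gain ✓.
Mid-risk (own payoff 1729 − 142×6.3 = 834.4): to k=0 gives 966 → profitable ✗; to k=9.6 gives 2719 − 142×9.6 = 1355.8 → profitable ✗.
High-risk (own payoff 966): to k=6.3 gives 1729 − 214×6.3 = 380.8 → no gain ✓; to k=9.6 gives 2719 − 214×9.6 = 664.6 → no gain ✓.
4 of the 6 constraints hold; not an equilibrium.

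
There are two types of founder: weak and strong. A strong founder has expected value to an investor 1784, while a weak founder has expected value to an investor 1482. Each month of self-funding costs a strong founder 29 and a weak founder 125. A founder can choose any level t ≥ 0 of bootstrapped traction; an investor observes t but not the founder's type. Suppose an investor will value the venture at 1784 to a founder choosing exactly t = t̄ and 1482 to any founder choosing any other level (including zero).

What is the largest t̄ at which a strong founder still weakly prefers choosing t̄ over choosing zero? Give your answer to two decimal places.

10.41

Choosing t̄ yields the strong type 1784 − 29·t̄; choosing zero yields 1482.
The strong type is indifferent at 1784 − 29·t̄ = 1482, i.e. t̄ = (1784 − 1482) / 29 ≈ 10.41.
For any t̄ above 10.41 the strong type would rather pool at zero, so separation collapses.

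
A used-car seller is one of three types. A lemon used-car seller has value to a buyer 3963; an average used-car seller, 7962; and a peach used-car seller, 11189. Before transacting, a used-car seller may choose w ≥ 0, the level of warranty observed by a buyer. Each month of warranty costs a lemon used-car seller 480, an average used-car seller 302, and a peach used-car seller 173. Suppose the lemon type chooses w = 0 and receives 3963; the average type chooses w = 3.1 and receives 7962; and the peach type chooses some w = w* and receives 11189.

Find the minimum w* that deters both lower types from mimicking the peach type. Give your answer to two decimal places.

15.05

Average type (on-path payoff 7962 − 302×3.1 = 7025.8) won't mimic when 7025.8 ≥ 11189 − 302·w*, i.e. w* ≥ 13.79.
Lemon type (on-path payoff 3963) won't mimic when 3963 ≥ 11189 − 480·w*, i.e. w* ≥ 15.05.
Both must hold, so w* = max(15.05, 13.79) = 15.05. The lemon type's constraint binds.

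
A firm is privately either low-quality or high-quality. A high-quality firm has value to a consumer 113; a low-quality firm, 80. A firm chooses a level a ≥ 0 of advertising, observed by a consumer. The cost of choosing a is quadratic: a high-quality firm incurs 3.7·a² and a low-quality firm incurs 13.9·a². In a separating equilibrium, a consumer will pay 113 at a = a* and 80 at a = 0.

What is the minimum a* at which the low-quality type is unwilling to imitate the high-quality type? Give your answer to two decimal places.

The low-quality type at a = 0 receives 80; imitating at a* yields 113 − 13.9·a*².
Indifference: 80 = 113 − 13.9·a*², so a*² = (113 − 80) / 13.9 ≈ 2.3741.
a* = √2.3741 ≈ 1.54.

1.54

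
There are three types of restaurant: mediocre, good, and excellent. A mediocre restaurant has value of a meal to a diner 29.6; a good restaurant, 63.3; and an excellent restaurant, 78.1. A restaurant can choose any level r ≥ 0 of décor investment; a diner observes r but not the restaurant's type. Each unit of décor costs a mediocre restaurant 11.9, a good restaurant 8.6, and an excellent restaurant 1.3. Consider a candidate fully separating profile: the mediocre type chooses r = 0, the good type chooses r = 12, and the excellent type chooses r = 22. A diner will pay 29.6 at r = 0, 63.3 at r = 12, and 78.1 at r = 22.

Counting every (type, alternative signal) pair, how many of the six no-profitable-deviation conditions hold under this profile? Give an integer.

5

Excellent (own payoff 78.1 − 1.3×22 = 49.5): to r=0 gives 29.6 → no gain ✓; to r=12 gives 63.3 − 1.3×12 = 47.7 → no gain ✓.
Mediocre (own payoff 29.6): to r=12 gives 63.3 − 11.9×12 = -79.5 → no gain ✓; to r=22 gives 78.1 − 11.9×22 = -183.7 → no gain ✓.
Good (own payoff 63.3 − 8.6×12 = -39.9): to r=0 gives 29.6 → profitable ✗; to r=22 gives 78.1 − 8.6×22 = -111.1 → no gain ✓.
5 of the 6 constraints hold; not an equilibrium.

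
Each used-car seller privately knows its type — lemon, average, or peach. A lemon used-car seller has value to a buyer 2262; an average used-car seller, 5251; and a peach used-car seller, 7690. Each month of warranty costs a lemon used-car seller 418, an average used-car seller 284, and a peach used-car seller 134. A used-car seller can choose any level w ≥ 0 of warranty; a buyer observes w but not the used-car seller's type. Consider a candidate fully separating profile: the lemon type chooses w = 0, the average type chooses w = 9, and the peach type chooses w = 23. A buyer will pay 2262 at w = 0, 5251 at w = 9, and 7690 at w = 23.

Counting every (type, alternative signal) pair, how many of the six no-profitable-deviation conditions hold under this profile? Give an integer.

Average (own payoff 5251 − 284×9 = 2695): to w=0 gives 2262 → no gain ✓; to w=23 gives 7690 − 284×23 = 1158 → no gain ✓.
Lemon (own payoff 2262): to w=9 gives 5251 − 418×9 = 1489 → no gain ✓; to w=23 gives 7690 − 418×23 = -1924 → no gain ✓.
Peach (own payoff 7690 − 134×23 = 4608): to w=0 gives 2262 → no gain ✓; to w=9 gives 5251 − 134×9 = 4045 → no gain ✓.
6 of the 6 constraints hold; this profile is a separating equilibrium.

6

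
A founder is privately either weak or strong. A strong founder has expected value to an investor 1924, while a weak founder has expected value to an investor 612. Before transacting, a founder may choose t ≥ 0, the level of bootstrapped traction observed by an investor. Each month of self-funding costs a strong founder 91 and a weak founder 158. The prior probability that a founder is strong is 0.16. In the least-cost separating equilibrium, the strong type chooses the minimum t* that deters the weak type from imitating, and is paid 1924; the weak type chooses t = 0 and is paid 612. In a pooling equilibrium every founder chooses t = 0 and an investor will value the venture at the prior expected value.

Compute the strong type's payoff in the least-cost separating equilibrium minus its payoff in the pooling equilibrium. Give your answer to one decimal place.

346.4

Least-cost separating signal: t* solves 612 = 1924 − 158·t*, so t* = (1924 − 612)/158 ≈ 8.3038.
Strong type's separating payoff: 1924 − 91 × t* = 1924 − 91 × (1924 − 612)/158 = 1924 − 119392/158 ≈ 1168.354.
Pooling payoff: 0.16 × 1924 + 0.84 × 612 = 821.92.
Difference: 1168.354 − 821.92 = 346.434, i.e. 346.4 to one decimal place.
The strong type prefers to separate.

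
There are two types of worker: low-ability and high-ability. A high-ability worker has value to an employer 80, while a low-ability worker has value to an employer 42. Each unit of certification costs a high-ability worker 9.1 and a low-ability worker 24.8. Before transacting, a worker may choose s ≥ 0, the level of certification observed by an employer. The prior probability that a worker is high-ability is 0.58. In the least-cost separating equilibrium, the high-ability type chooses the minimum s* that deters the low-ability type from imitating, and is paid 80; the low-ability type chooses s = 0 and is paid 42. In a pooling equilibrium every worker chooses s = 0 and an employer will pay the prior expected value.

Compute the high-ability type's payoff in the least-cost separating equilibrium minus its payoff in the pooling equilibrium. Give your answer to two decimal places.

Least-cost separating signal: s* solves 42 = 80 − 24.8·s*, so s* = (80 − 42)/24.8 ≈ 1.5323.
High-ability type's separating payoff: 80 − 9.1 × s* = 80 − 9.1 × (80 − 42)/24.8 = 80 − 345.8/24.8 ≈ 66.0565.
Pooling payoff: 0.58 × 80 + 0.42 × 42 = 64.04.
Difference: 66.0565 − 64.04 = 2.0165, i.e. 2.02 to two decimal places.
The high-ability type prefers to separate.

2.02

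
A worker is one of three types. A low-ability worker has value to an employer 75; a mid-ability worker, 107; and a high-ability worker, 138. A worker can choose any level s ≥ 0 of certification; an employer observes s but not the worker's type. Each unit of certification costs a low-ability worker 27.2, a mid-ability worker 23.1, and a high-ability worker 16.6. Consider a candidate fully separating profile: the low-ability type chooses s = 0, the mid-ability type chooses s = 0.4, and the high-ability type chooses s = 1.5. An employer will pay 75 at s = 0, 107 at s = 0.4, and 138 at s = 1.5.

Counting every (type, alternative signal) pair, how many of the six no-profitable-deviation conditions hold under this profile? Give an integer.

High-ability (own payoff 138 − 16.6×1.5 = 113.1): to s=0 gives 75 → no gain ✓; to s=0.4 gives 107 − 16.6×0.4 = 100.36 → no gain ✓.
Low-ability (own payoff 75): to s=0.4 gives 107 − 27.2×0.4 = 96.12 → profitable ✗; to s=1.5 gives 138 − 27.2×1.5 = 97.2 → profitable ✗.
Mid-ability (own payoff 107 − 23.1×0.4 = 97.76): to s=0 gives 75 → no gain ✓; to s=1.5 gives 138 − 23.1×1.5 = 103.35 → profitable ✗.
3 of the 6 constraints hold; not an equilibrium.

3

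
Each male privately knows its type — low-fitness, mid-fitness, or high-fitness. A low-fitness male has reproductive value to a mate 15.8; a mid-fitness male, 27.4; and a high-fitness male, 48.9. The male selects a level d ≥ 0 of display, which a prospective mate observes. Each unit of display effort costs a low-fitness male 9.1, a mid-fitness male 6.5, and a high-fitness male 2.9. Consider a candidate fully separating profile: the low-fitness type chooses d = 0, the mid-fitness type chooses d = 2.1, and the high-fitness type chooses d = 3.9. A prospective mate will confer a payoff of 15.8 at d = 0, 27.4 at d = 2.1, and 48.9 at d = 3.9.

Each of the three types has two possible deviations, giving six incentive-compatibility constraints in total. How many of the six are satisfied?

Mid-fitness (own payoff 27.4 − 6.5×2.1 = 13.75): to d=0 gives 15.8 → profitable ✗; to d=3.9 gives 48.9 − 6.5×3.9 = 23.55 → profitable ✗.
Low-fitness (own payoff 15.8): to d=2.1 gives 27.4 − 9.1×2.1 = 8.29 → no gain ✓; to d=3.9 gives 48.9 − 9.1×3.9 = 13.41 → no gain ✓.
High-fitness (own payoff 48.9 − 2.9×3.9 = 37.59): to d=0 gives 15.8 → no gain ✓; to d=2.1 gives 27.4 − 2.9×2.1 = 21.31 → no gain ✓.
4 of the 6 constraints hold; not an equilibrium.

4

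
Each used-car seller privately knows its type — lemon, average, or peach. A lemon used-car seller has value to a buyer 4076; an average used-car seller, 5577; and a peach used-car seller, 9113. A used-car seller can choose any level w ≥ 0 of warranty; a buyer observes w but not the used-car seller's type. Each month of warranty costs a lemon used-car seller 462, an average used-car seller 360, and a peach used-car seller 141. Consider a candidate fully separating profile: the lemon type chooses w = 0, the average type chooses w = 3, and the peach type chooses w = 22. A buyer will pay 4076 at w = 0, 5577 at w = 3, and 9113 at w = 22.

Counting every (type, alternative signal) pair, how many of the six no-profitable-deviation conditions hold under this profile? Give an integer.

Average (own payoff 5577 − 360×3 = 4497): to w=0 gives 4076 → no gain ✓; to w=22 gives 9113 − 360×22 = 1193 → no gain ✓.
Peach (own payoff 9113 − 141×22 = 6011): to w=0 gives 4076 → no gain ✓; to w=3 gives 5577 − 141×3 = 5154 → no gain ✓.
Lemon (own payoff 4076): to w=3 gives 5577 − 462×3 = 4191 → profitable ✗; to w=22 gives 9113 − 462×22 = -1051 → no gain ✓.
5 of the 6 constraints hold; not an equilibrium.

5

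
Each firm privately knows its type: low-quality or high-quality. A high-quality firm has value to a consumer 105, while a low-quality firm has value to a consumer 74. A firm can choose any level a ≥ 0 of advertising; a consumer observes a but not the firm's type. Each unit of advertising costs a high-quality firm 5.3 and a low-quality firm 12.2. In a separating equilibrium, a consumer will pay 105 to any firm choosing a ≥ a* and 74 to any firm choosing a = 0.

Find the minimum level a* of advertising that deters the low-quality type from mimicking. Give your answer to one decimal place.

2.5

A low-quality firm choosing a = 0 receives 74.
Imitating at a* instead would pay 105 at cost 12.2·a*, netting 105 − 12.2·a*.
Indifference: 74 = 105 − 12.2·a*, so a* = (105 − 74) / 12.2 ≈ 2.5.
At a* the low-quality type's incentive constraint just binds; the high-quality type strictly prefers a* since its per-unit cost is lower.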